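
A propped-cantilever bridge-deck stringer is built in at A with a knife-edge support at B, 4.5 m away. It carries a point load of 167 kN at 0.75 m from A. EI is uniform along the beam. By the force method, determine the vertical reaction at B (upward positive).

Choose R_B as the redundant. The primary structure is the cantilever fixed at A.
Deflection at B on the released cantilever, summing each load's contribution:
  point load 167 at a = 0.75: Pa²(3L − a)/(6EI) = 199.6/EI
Tip deflection under a unit load at B: L³/(3EI) = 30.38/EI.
Compatibility at B: δ_0 − R_B·δ_{BB} = 0, so R_B = 199.6/30.38 = 6.572 kN.

R_B = 6.572 kN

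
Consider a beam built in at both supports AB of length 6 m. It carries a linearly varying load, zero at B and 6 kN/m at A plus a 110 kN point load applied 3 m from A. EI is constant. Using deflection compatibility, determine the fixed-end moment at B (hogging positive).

M_B = 89.7 kN·m

Take the two fixed-end moments M_A, M_B as redundants; the released structure is the simple span AB.
End rotations of the released simple span under the applied load (×1/EI):
  at A: triangular load, peak 6: w₀L³/(45EI) = 28.8/EI
  at B: triangular load, peak 6: 7w₀L³/(360EI) = 25.2/EI
  at A: point load 110 at a = 3: Pab(L + b)/(6LEI) = 247.5/EI
  at B: point load 110 at a = 3: Pab(L + a)/(6LEI) = 247.5/EI
  θ_A0 = 276.3/EI,  θ_B0 = 272.7/EI
Flexibility coefficients: a unit moment at one end gives L/(3EI) there and L/(6EI) at the far end, so f₁₁ = f₂₂ = 2/EI and f₁₂ = f₂₁ = 1/EI.
Compatibility — zero rotation at each built-in end:
  2 M_A + 1 M_B = 276.3
  1 M_A + 2 M_B = 272.7
Solving the pair gives M_A = 93.3 kN·m and M_B = 89.7 kN·m (hogging).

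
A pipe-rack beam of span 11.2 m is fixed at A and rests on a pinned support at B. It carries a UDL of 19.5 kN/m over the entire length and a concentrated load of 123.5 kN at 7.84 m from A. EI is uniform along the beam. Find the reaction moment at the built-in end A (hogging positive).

M_A = 494.6 kN·m

Release the roller at B. Primary structure: cantilever fixed at A.
Free-end deflection of the primary structure under the applied loading (downward +):
  UDL 19.5: wL⁴/(8EI) = 38355/EI
  point load 123.5 at a = 7.84: Pa²(3L − a)/(6EI) = 32591/EI
  δ_0 = 70945/EI
Flexibility coefficient — unit upward force at B: δ_{BB} = L³/(3EI) = 468.3/EI.
The prop prevents deflection at B: R_B = δ_0/δ_{BB} = 70945/468.3 = 151.5 kN.
Moment equilibrium about A: M_A = Σ(load moments about A) − R_B·L = 2191 − 151.5×11.2 = 494.6 kN·m.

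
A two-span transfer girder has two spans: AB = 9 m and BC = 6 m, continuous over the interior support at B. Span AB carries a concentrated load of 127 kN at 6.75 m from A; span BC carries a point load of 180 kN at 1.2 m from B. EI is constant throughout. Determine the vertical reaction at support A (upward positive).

R_A = 12.34 kN

Release continuity at B by inserting a hinge; the redundant is the internal moment M_B. The primary structure is two simply-supported spans AB and BC.
Discontinuity in slope at B on the released structure — sum the simple-span end rotations:
  span AB: point load 127 at a = 6.75: Pab(L + a)/(6LEI) = 562.6/EI
  span BC: point load 180 at a = 1.2: Pab(L + b)/(6LEI) = 311/EI
  relative rotation θ_0 = (562.6 + 311)/EI = 873.6/EI
A unit hogging moment at B produces rotation L₁/(3EI) + L₂/(3EI) = 5/EI.
Compatibility: M_B·(L₁+L₂)/(3EI) = θ_0, giving M_B = 174.7 kN·m (hogging).
Span AB, ΣM about A with M_B applied at B: R_B^{AB}·9 = 857.2 + 174.7, so R_B^{AB} = 114.7 kN and R_A = 127 − 114.7 = 12.34 kN.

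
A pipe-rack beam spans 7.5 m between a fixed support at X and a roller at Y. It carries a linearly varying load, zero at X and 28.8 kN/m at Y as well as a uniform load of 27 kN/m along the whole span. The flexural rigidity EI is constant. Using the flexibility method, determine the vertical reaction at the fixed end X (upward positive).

R_X = 175.2 kN

Choose R_Y as the redundant. The primary structure is the cantilever fixed at X.
Primary-structure tip deflection at Y by superposition:
  triangular load, peak 28.8 at the free end: 11w₀L⁴/(120EI) = 8353/EI
  UDL 27: wL⁴/(8EI) = 10679/EI
  δ_0 = 19032/EI
Tip deflection under a unit load at Y: L³/(3EI) = 140.6/EI.
Compatibility at Y: δ_0 − R_Y·δ_{YY} = 0, so R_Y = 19032/140.6 = 135.3 kN.
Vertical equilibrium: R_X = ΣP − R_Y = 310.5 − 135.3 = 175.2 kN.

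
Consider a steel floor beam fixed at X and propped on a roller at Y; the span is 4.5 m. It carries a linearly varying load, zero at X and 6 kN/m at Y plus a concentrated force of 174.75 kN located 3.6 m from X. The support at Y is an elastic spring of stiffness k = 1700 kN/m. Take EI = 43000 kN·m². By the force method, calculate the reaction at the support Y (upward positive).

R_Y = 71.18 kN

Choose R_Y as the redundant. The primary structure is the cantilever fixed at X.
Primary-structure tip deflection at Y by superposition:
  triangular load, peak 6 at the free end: 11w₀L⁴/(120EI) = 225.5/EI
  point load 174.75 at a = 3.6: Pa²(3L − a)/(6EI) = 3737/EI
  δ_0 = 3962/EI
Flexibility coefficient — unit upward force at Y: δ_{YY} = L³/(3EI) = 30.38/EI.
With EI = 43000 kN·m²: δ_0 = 0.092149 m and δ_{YY} = 0.000706 m/kN.
Compatibility — the spring shortens by R_Y/k under the reaction it provides: δ_0 − R_Y·δ_{YY} = R_Y/k. With 1/k = 0.000588 m/kN, R_Y = δ_0 / (δ_{YY} + 1/k) = 0.092149 / (0.000706 + 0.000588) = 71.18 kN.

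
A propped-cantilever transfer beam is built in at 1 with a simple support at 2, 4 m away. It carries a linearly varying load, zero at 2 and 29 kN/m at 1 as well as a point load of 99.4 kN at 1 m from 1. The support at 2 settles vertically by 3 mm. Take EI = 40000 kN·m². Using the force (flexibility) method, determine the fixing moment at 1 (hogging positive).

M_1 = 118.7 kN·m

Release the roller at 2. Primary structure: cantilever fixed at 1.
Primary-structure tip deflection at 2 by superposition:
  triangular load, peak 29 at the fixed end: w₀L⁴/(30EI) = 247.5/EI
  point load 99.4 at a = 1: Pa²(3L − a)/(6EI) = 182.2/EI
  δ_0 = 429.7/EI
Flexibility coefficient — unit upward force at 2: δ_{22} = L³/(3EI) = 21.33/EI.
With EI = 40000 kN·m²: δ_0 = 0.010743 m and δ_{22} = 0.000533 m/kN.
Compatibility — the beam at 2 must follow the support down by 0.003 m: δ_0 − R_2·δ_{22} = 0.003, so R_2 = (0.010743 − 0.003)/0.000533 = 14.52 kN.
Moment equilibrium about 1: M_1 = Σ(load moments about 1) − R_2·L = 176.7 − 14.52×4 = 118.7 kN·m.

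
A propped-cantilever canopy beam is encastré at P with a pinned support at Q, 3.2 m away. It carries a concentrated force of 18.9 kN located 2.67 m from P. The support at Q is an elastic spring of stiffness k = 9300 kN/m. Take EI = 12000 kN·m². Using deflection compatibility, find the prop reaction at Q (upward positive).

Choose R_Q as the redundant. The primary structure is the cantilever fixed at P.
Free-end deflection of the primary structure under the applied loading (downward +):
  point load 18.9 at a = 2.67: Pa²(3L − a)/(6EI) = 155.6/EI
Tip deflection under a unit load at Q: L³/(3EI) = 10.92/EI.
With EI = 12000 kN·m²: δ_0 = 0.012968 m and δ_{QQ} = 0.00091 m/kN.
Compatibility — the spring shortens by R_Q/k under the reaction it provides: δ_0 − R_Q·δ_{QQ} = R_Q/k. With 1/k = 0.000108 m/kN, R_Q = δ_0 / (δ_{QQ} + 1/k) = 0.012968 / (0.00091 + 0.000108) = 12.74 kN.

R_Q = 12.74 kN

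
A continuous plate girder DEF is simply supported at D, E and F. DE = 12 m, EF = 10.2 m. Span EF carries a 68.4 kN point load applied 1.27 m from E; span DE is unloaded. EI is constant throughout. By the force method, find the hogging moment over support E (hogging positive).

M_E = 32.77 kN·m

Release continuity at E by inserting a hinge; the redundant is the internal moment M_E. The primary structure is two simply-supported spans DE and EF.
Rotations at E on the released spans (each span's end-slope, ×1/EI):
  span EF: point load 68.4 at a = 1.27: Pab(L + b)/(6LEI) = 242.5/EI
  relative rotation θ_0 = (0 + 242.5)/EI = 242.5/EI
A unit hogging moment at E produces rotation L₁/(3EI) + L₂/(3EI) = 7.4/EI.
Slope continuity at E: θ_0 = M_E·7.4/EI, so M_E = 242.5/7.4 = 32.77 kN·m (hogging).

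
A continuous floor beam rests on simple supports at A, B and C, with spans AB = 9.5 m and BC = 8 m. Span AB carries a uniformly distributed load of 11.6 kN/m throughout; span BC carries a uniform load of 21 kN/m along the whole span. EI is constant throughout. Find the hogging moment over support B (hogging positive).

Insert a hinge at B; M_B is the redundant, and each span becomes simply supported.
End slopes at the hinge B, treating each span as simply supported:
  span AB: UDL 11.6: wL³/(24EI) = 414.4/EI
  span BC: UDL 21: wL³/(24EI) = 448/EI
  relative rotation θ_0 = (414.4 + 448)/EI = 862.4/EI
A unit hogging moment at B produces rotation L₁/(3EI) + L₂/(3EI) = 5.833/EI.
Compatibility: M_B·(L₁+L₂)/(3EI) = θ_0, giving M_B = 147.8 kN·m (hogging).

M_B = 147.8 kN·m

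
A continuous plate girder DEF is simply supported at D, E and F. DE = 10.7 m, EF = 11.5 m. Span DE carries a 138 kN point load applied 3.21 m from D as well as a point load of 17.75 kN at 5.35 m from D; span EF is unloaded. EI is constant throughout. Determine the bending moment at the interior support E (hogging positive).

Release continuity at E by inserting a hinge; the redundant is the internal moment M_E. The primary structure is two simply-supported spans DE and EF.
Rotations at E on the released spans (each span's end-slope, ×1/EI):
  span DE: point load 138 at a = 3.21: Pab(L + a)/(6LEI) = 718.9/EI
  span DE: point load 17.75 at a = 5.35: Pab(L + a)/(6LEI) = 127/EI
  relative rotation θ_0 = (845.9 + 0)/EI = 845.9/EI
A unit hogging moment at E produces rotation L₁/(3EI) + L₂/(3EI) = 7.4/EI.
Compatibility: M_E·(L₁+L₂)/(3EI) = θ_0, giving M_E = 114.3 kN·m (hogging).

M_E = 114.3 kN·m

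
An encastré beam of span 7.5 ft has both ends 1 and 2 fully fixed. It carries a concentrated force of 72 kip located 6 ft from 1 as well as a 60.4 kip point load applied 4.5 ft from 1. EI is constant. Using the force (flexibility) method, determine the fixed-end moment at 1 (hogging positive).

Release both end moments; the primary structure is a simply-supported span 12 with redundants M_1 and M_2.
On the primary (simply-supported) span, the end slopes from the loading are:
  at 1: point load 72 at a = 6: Pab(L + b)/(6LEI) = 129.6/EI
  at 2: point load 72 at a = 6: Pab(L + a)/(6LEI) = 194.4/EI
  at 1: point load 60.4 at a = 4.5: Pab(L + b)/(6LEI) = 190.3/EI
  at 2: point load 60.4 at a = 4.5: Pab(L + a)/(6LEI) = 217.4/EI
  θ_10 = 319.9/EI,  θ_20 = 411.8/EI
Flexibility coefficients: a unit moment at one end gives L/(3EI) there and L/(6EI) at the far end, so f₁₁ = f₂₂ = 2.5/EI and f₁₂ = f₂₁ = 1.25/EI.
Compatibility — zero rotation at each built-in end:
  2.5 M_1 + 1.25 M_2 = 319.9
  1.25 M_1 + 2.5 M_2 = 411.8
Solving the pair gives M_1 = 60.77 kip·ft and M_2 = 134.4 kip·ft (hogging).

M_1 = 60.77 kip·ft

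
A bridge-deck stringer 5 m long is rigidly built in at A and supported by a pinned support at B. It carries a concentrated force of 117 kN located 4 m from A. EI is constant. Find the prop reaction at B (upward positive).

R_B = 82.37 kN

Remove the prop at B; the released (primary) structure is a cantilever built in at A.
Primary-structure tip deflection at B by superposition:
  point load 117 at a = 4: Pa²(3L − a)/(6EI) = 3432/EI
Flexibility coefficient — unit upward force at B: δ_{BB} = L³/(3EI) = 41.67/EI.
Compatibility at B: δ_0 − R_B·δ_{BB} = 0, so R_B = 3432/41.67 = 82.37 kN.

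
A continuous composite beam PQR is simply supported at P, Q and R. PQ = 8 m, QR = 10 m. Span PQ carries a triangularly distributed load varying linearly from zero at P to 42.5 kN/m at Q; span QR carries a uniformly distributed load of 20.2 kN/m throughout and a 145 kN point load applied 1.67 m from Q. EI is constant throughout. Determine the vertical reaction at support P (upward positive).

Insert a hinge at Q; M_Q is the redundant, and each span becomes simply supported.
Rotations at Q on the released spans (each span's end-slope, ×1/EI):
  span PQ: triangular load, peak 42.5: w₀L³/(45EI) = 483.6/EI
  span QR: UDL 20.2: wL³/(24EI) = 841.7/EI
  span QR: point load 145 at a = 1.67: Pab(L + b)/(6LEI) = 616.2/EI
  relative rotation θ_0 = (483.6 + 1458)/EI = 1941/EI
A unit hogging moment at Q produces rotation L₁/(3EI) + L₂/(3EI) = 6/EI.
Slope continuity at Q: θ_0 = M_Q·6/EI, so M_Q = 1941/6 = 323.6 kN·m (hogging).
Span PQ, ΣM about P with M_Q applied at Q: R_Q^{PQ}·8 = 906.7 + 323.6, so R_Q^{PQ} = 153.8 kN and R_P = 170 − 153.8 = 16.22 kN.

R_P = 16.22 kN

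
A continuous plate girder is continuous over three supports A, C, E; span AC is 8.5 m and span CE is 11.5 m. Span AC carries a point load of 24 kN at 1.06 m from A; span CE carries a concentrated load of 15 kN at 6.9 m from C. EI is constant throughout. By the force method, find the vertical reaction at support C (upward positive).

Release continuity at C by inserting a hinge; the redundant is the internal moment M_C. The primary structure is two simply-supported spans AC and CE.
Rotations at C on the released spans (each span's end-slope, ×1/EI):
  span AC: point load 24 at a = 1.06: Pab(L + a)/(6LEI) = 35.48/EI
  span CE: point load 15 at a = 6.9: Pab(L + b)/(6LEI) = 111.1/EI
  relative rotation θ_0 = (35.48 + 111.1)/EI = 146.6/EI
A unit hogging moment at C produces rotation L₁/(3EI) + L₂/(3EI) = 6.667/EI.
Compatibility: M_C·(L₁+L₂)/(3EI) = θ_0, giving M_C = 21.99 kN·m (hogging).
Span AC, ΣM about A with M_C applied at C: R_C^{AC}·8.5 = 25.44 + 21.99, so R_C^{AC} = 5.579 kN and R_A = 24 − 5.579 = 18.42 kN.
Span CE, ΣM about E: R_C^{CE}·11.5 = 69 + 21.99, so R_C^{CE} = 7.912 kN and R_E = 15 − 7.912 = 7.088 kN.
R_C = 5.579 + 7.912 = 13.49 kN.

R_C = 13.49 kN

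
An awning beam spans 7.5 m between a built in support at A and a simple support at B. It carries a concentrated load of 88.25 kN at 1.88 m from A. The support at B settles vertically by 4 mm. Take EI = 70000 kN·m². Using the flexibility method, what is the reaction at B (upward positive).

Choose R_B as the redundant. The primary structure is the cantilever fixed at A.
Deflection at B on the released cantilever, summing each load's contribution:
  point load 88.25 at a = 1.88: Pa²(3L − a)/(6EI) = 1072/EI
Flexibility coefficient — unit upward force at B: δ_{BB} = L³/(3EI) = 140.6/EI.
With EI = 70000 kN·m²: δ_0 = 0.015313 m and δ_{BB} = 0.002009 m/kN.
Compatibility — the beam at B must follow the support down by 0.004 m: δ_0 − R_B·δ_{BB} = 0.004, so R_B = (0.015313 − 0.004)/0.002009 = 5.632 kN.

R_B = 5.632 kN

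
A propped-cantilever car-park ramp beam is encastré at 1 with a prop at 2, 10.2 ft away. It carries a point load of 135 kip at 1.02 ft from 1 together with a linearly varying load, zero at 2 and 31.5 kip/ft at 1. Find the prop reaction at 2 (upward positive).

R_2 = 34.09 kip

Choose R_2 as the redundant. The primary structure is the cantilever fixed at 1.
Free-end deflection of the primary structure under the applied loading (downward +):
  point load 135 at a = 1.02: Pa²(3L − a)/(6EI) = 692.4/EI
  triangular load, peak 31.5 at the fixed end: w₀L⁴/(30EI) = 11366/EI
  δ_0 = 12058/EI
Tip deflection under a unit load at 2: L³/(3EI) = 353.7/EI.
The prop prevents deflection at 2: R_2 = δ_0/δ_{22} = 12058/353.7 = 34.09 kip.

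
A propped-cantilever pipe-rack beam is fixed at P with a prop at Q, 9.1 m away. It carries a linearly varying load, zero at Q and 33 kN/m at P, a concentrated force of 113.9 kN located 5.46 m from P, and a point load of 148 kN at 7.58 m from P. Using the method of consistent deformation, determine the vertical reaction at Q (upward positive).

R_Q = 190.5 kN

Remove the prop at Q; the released (primary) structure is a cantilever built in at P.
Deflection at Q on the released cantilever, summing each load's contribution:
  triangular load, peak 33 at the fixed end: w₀L⁴/(30EI) = 7543/EI
  point load 113.9 at a = 5.46: Pa²(3L − a)/(6EI) = 12360/EI
  point load 148 at a = 7.58: Pa²(3L − a)/(6EI) = 27948/EI
  δ_0 = 47851/EI
Flexibility coefficient — unit upward force at Q: δ_{QQ} = L³/(3EI) = 251.2/EI.
Compatibility at Q: δ_0 − R_Q·δ_{QQ} = 0, so R_Q = 47851/251.2 = 190.5 kN.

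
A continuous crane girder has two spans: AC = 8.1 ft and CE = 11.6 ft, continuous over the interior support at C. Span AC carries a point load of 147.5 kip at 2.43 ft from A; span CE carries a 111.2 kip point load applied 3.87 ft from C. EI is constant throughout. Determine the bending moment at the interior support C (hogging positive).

M_C = 207.7 kip·ft

Release continuity at C by inserting a hinge; the redundant is the internal moment M_C. The primary structure is two simply-supported spans AC and CE.
End slopes at the hinge C, treating each span as simply supported:
  span AC: point load 147.5 at a = 2.43: Pab(L + a)/(6LEI) = 440.3/EI
  span CE: point load 111.2 at a = 3.87: Pab(L + b)/(6LEI) = 923.9/EI
  relative rotation θ_0 = (440.3 + 923.9)/EI = 1364/EI
A unit hogging moment at C produces rotation L₁/(3EI) + L₂/(3EI) = 6.567/EI.
Slope continuity at C: θ_0 = M_C·6.567/EI, so M_C = 1364/6.567 = 207.7 kip·ft (hogging).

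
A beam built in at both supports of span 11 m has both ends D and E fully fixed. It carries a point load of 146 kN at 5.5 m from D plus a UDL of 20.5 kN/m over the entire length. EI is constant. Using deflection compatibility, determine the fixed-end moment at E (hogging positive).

Release both end moments; the primary structure is a simply-supported span DE with redundants M_D and M_E.
On the primary (simply-supported) span, the end slopes from the loading are:
  at D: point load 146 at a = 5.5: Pab(L + b)/(6LEI) = 1104/EI
  at E: point load 146 at a = 5.5: Pab(L + a)/(6LEI) = 1104/EI
  at D: UDL 20.5: wL³/(24EI) = 1137/EI
  at E: UDL 20.5: wL³/(24EI) = 1137/EI
  θ_D0 = 2241/EI,  θ_E0 = 2241/EI
Flexibility coefficients: a unit moment at one end gives L/(3EI) there and L/(6EI) at the far end, so f₁₁ = f₂₂ = 3.667/EI and f₁₂ = f₂₁ = 1.833/EI.
Compatibility — zero rotation at each built-in end:
  3.667 M_D + 1.833 M_E = 2241
  1.833 M_D + 3.667 M_E = 2241
Solving the pair gives M_D = 407.5 kN·m and M_E = 407.5 kN·m (hogging).

M_E = 407.5 kN·m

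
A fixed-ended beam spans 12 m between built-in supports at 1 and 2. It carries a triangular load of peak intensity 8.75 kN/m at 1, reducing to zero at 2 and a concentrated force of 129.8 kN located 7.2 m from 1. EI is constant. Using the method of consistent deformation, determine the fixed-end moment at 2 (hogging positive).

M_2 = 266.3 kN·m

Take the two fixed-end moments M_1, M_2 as redundants; the released structure is the simple span 12.
On the primary (simply-supported) span, the end slopes from the loading are:
  at 1: triangular load, peak 8.75: w₀L³/(45EI) = 336/EI
  at 2: triangular load, peak 8.75: 7w₀L³/(360EI) = 294/EI
  at 1: point load 129.8 at a = 7.2: Pab(L + b)/(6LEI) = 1047/EI
  at 2: point load 129.8 at a = 7.2: Pab(L + a)/(6LEI) = 1196/EI
  θ_10 = 1383/EI,  θ_20 = 1490/EI
Flexibility coefficients: a unit moment at one end gives L/(3EI) there and L/(6EI) at the far end, so f₁₁ = f₂₂ = 4/EI and f₁₂ = f₂₁ = 2/EI.
Compatibility — zero rotation at each built-in end:
  4 M_1 + 2 M_2 = 1383
  2 M_1 + 4 M_2 = 1490
Solving the pair gives M_1 = 212.5 kN·m and M_2 = 266.3 kN·m (hogging).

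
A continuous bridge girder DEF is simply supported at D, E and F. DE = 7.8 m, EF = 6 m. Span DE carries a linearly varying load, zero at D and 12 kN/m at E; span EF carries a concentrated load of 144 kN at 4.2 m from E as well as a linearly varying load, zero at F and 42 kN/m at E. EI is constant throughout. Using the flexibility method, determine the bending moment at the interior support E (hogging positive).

M_E = 122.6 kN·m

Insert a hinge at E; M_E is the redundant, and each span becomes simply supported.
End slopes at the hinge E, treating each span as simply supported:
  span DE: triangular load, peak 12: w₀L³/(45EI) = 126.5/EI
  span EF: point load 144 at a = 4.2: Pab(L + b)/(6LEI) = 235.9/EI
  span EF: triangular load, peak 42: w₀L³/(45EI) = 201.6/EI
  relative rotation θ_0 = (126.5 + 437.5)/EI = 564/EI
A unit hogging moment at E produces rotation L₁/(3EI) + L₂/(3EI) = 4.6/EI.
Slope continuity at E: θ_0 = M_E·4.6/EI, so M_E = 564/4.6 = 122.6 kN·m (hogging).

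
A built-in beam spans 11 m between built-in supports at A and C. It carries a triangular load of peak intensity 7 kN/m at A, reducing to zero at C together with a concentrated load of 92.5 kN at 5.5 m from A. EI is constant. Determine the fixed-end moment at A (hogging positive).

Release both end moments; the primary structure is a simply-supported span AC with redundants M_A and M_C.
End rotations of the released simple span under the applied load (×1/EI):
  at A: triangular load, peak 7: w₀L³/(45EI) = 207/EI
  at C: triangular load, peak 7: 7w₀L³/(360EI) = 181.2/EI
  at A: point load 92.5 at a = 5.5: Pab(L + b)/(6LEI) = 699.5/EI
  at C: point load 92.5 at a = 5.5: Pab(L + a)/(6LEI) = 699.5/EI
  θ_A0 = 906.6/EI,  θ_C0 = 880.7/EI
Flexibility coefficients: a unit moment at one end gives L/(3EI) there and L/(6EI) at the far end, so f₁₁ = f₂₂ = 3.667/EI and f₁₂ = f₂₁ = 1.833/EI.
Compatibility — zero rotation at each built-in end:
  3.667 M_A + 1.833 M_C = 906.6
  1.833 M_A + 3.667 M_C = 880.7
Solving the pair gives M_A = 169.5 kN·m and M_C = 155.4 kN·m (hogging).

M_A = 169.5 kN·m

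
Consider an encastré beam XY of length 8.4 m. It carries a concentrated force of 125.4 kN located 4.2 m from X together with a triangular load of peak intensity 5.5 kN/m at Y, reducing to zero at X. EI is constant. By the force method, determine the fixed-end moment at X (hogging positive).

Take the two fixed-end moments M_X, M_Y as redundants; the released structure is the simple span XY.
Simple-span end rotations at X and Y under the given loads:
  at X: point load 125.4 at a = 4.2: Pab(L + b)/(6LEI) = 553/EI
  at Y: point load 125.4 at a = 4.2: Pab(L + a)/(6LEI) = 553/EI
  at X: triangular load, peak 5.5: 7w₀L³/(360EI) = 63.39/EI
  at Y: triangular load, peak 5.5: w₀L³/(45EI) = 72.44/EI
  θ_X0 = 616.4/EI,  θ_Y0 = 625.5/EI
Flexibility coefficients: a unit moment at one end gives L/(3EI) there and L/(6EI) at the far end, so f₁₁ = f₂₂ = 2.8/EI and f₁₂ = f₂₁ = 1.4/EI.
Compatibility — zero rotation at each built-in end:
  2.8 M_X + 1.4 M_Y = 616.4
  1.4 M_X + 2.8 M_Y = 625.5
Solving the pair gives M_X = 144.6 kN·m and M_Y = 151.1 kN·m (hogging).

M_X = 144.6 kN·m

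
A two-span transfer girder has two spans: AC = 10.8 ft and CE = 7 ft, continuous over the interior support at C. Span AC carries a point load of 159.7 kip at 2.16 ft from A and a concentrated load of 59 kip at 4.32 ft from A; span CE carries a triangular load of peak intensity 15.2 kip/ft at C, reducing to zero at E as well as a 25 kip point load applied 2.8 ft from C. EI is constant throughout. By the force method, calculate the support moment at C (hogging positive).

M_C = 198.2 kip·ft

Take M_C as the redundant. Released structure: two simple spans AC and CE with a hinge at C.
Rotations at C on the released spans (each span's end-slope, ×1/EI):
  span AC: point load 159.7 at a = 2.16: Pab(L + a)/(6LEI) = 596.1/EI
  span AC: point load 59 at a = 4.32: Pab(L + a)/(6LEI) = 385.4/EI
  span CE: triangular load, peak 15.2: w₀L³/(45EI) = 115.9/EI
  span CE: point load 25 at a = 2.8: Pab(L + b)/(6LEI) = 78.4/EI
  relative rotation θ_0 = (981.5 + 194.3)/EI = 1176/EI
A unit hogging moment at C produces rotation L₁/(3EI) + L₂/(3EI) = 5.933/EI.
Compatibility: M_C·(L₁+L₂)/(3EI) = θ_0, giving M_C = 198.2 kip·ft (hogging).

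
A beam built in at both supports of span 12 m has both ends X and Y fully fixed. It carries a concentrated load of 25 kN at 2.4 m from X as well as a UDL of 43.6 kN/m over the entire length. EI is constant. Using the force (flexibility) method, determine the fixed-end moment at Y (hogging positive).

Release both end moments; the primary structure is a simply-supported span XY with redundants M_X and M_Y.
End rotations of the released simple span under the applied load (×1/EI):
  at X: point load 25 at a = 2.4: Pab(L + b)/(6LEI) = 172.8/EI
  at Y: point load 25 at a = 2.4: Pab(L + a)/(6LEI) = 115.2/EI
  at X: UDL 43.6: wL³/(24EI) = 3139/EI
  at Y: UDL 43.6: wL³/(24EI) = 3139/EI
  θ_X0 = 3312/EI,  θ_Y0 = 3254/EI
Flexibility coefficients: a unit moment at one end gives L/(3EI) there and L/(6EI) at the far end, so f₁₁ = f₂₂ = 4/EI and f₁₂ = f₂₁ = 2/EI.
Compatibility — zero rotation at each built-in end:
  4 M_X + 2 M_Y = 3312
  2 M_X + 4 M_Y = 3254
Solving the pair gives M_X = 561.6 kN·m and M_Y = 532.8 kN·m (hogging).

M_Y = 532.8 kN·m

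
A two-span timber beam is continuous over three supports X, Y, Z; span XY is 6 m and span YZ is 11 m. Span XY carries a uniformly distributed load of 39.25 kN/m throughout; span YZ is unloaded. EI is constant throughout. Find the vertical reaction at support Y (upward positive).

Take M_Y as the redundant. Released structure: two simple spans XY and YZ with a hinge at Y.
Discontinuity in slope at Y on the released structure — sum the simple-span end rotations:
  span XY: UDL 39.25: wL³/(24EI) = 353.2/EI
  relative rotation θ_0 = (353.2 + 0)/EI = 353.2/EI
A unit hogging moment at Y produces rotation L₁/(3EI) + L₂/(3EI) = 5.667/EI.
Slope continuity at Y: θ_0 = M_Y·5.667/EI, so M_Y = 353.2/5.667 = 62.34 kN·m (hogging).
Span XY, ΣM about X with M_Y applied at Y: R_Y^{XY}·6 = 706.5 + 62.34, so R_Y^{XY} = 128.1 kN and R_X = 235.5 − 128.1 = 107.4 kN.
Span YZ, ΣM about Z: R_Y^{YZ}·11 = 0 + 62.34, so R_Y^{YZ} = 5.667 kN and R_Z = 0 − 5.667 = -5.667 kN.
R_Y = 128.1 + 5.667 = 133.8 kN.

R_Y = 133.8 kN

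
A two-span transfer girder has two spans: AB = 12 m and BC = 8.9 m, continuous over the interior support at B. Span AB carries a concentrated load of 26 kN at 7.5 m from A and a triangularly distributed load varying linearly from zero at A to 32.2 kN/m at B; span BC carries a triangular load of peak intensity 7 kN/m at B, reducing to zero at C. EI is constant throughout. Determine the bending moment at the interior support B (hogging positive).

M_B = 227.3 kN·m

Insert a hinge at B; M_B is the redundant, and each span becomes simply supported.
Rotations at B on the released spans (each span's end-slope, ×1/EI):
  span AB: point load 26 at a = 7.5: Pab(L + a)/(6LEI) = 237.7/EI
  span AB: triangular load, peak 32.2: w₀L³/(45EI) = 1236/EI
  span BC: triangular load, peak 7: w₀L³/(45EI) = 109.7/EI
  relative rotation θ_0 = (1474 + 109.7)/EI = 1584/EI
A unit hogging moment at B produces rotation L₁/(3EI) + L₂/(3EI) = 6.967/EI.
Compatibility: M_B·(L₁+L₂)/(3EI) = θ_0, giving M_B = 227.3 kN·m (hogging).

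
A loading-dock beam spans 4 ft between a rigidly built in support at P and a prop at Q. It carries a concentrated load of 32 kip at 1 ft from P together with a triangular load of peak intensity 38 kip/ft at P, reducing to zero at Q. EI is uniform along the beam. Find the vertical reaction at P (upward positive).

Choose R_Q as the redundant. The primary structure is the cantilever fixed at P.
Free-end deflection of the primary structure under the applied loading (downward +):
  point load 32 at a = 1: Pa²(3L − a)/(6EI) = 58.67/EI
  triangular load, peak 38 at the fixed end: w₀L⁴/(30EI) = 324.3/EI
  δ_0 = 382.9/EI
Flexibility coefficient — unit upward force at Q: δ_{QQ} = L³/(3EI) = 21.33/EI.
Compatibility at Q: δ_0 − R_Q·δ_{QQ} = 0, so R_Q = 382.9/21.33 = 17.95 kip.
Vertical equilibrium: R_P = ΣP − R_Q = 108 − 17.95 = 90.05 kip.

R_P = 90.05 kip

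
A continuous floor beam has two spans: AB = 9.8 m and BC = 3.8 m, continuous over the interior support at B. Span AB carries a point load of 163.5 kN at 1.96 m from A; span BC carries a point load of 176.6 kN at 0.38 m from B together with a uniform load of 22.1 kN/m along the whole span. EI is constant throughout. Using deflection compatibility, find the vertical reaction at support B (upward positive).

Release continuity at B by inserting a hinge; the redundant is the internal moment M_B. The primary structure is two simply-supported spans AB and BC.
End slopes at the hinge B, treating each span as simply supported:
  span AB: point load 163.5 at a = 1.96: Pab(L + a)/(6LEI) = 502.5/EI
  span BC: point load 176.6 at a = 0.38: Pab(L + b)/(6LEI) = 72.68/EI
  span BC: UDL 22.1: wL³/(24EI) = 50.53/EI
  relative rotation θ_0 = (502.5 + 123.2)/EI = 625.7/EI
A unit hogging moment at B produces rotation L₁/(3EI) + L₂/(3EI) = 4.533/EI.
Compatibility: M_B·(L₁+L₂)/(3EI) = θ_0, giving M_B = 138 kN·m (hogging).
Span AB, ΣM about A with M_B applied at B: R_B^{AB}·9.8 = 320.5 + 138, so R_B^{AB} = 46.78 kN and R_A = 163.5 − 46.78 = 116.7 kN.
Span BC, ΣM about C: R_B^{BC}·3.8 = 763.5 + 138, so R_B^{BC} = 237.3 kN and R_C = 260.6 − 237.3 = 23.33 kN.
R_B = 46.78 + 237.3 = 284 kN.

R_B = 284 kN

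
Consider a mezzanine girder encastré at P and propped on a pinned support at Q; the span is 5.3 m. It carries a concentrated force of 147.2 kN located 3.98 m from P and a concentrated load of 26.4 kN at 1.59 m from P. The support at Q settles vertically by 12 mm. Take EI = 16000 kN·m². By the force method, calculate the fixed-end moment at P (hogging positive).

Take the reaction at Q as the redundant and release it; the primary structure is a cantilever fixed at P.
Primary-structure tip deflection at Q by superposition:
  point load 147.2 at a = 3.98: Pa²(3L − a)/(6EI) = 4632/EI
  point load 26.4 at a = 1.59: Pa²(3L − a)/(6EI) = 159.2/EI
  δ_0 = 4792/EI
Flexibility coefficient — unit upward force at Q: δ_{QQ} = L³/(3EI) = 49.63/EI.
With EI = 16000 kN·m²: δ_0 = 0.29947 m and δ_{QQ} = 0.003102 m/kN.
Compatibility — the beam at Q must follow the support down by 0.012 m: δ_0 − R_Q·δ_{QQ} = 0.012, so R_Q = (0.29947 − 0.012)/0.003102 = 92.68 kN.
Moment equilibrium about P: M_P = Σ(load moments about P) − R_Q·L = 627.8 − 92.68×5.3 = 136.6 kN·m.

M_P = 136.6 kN·m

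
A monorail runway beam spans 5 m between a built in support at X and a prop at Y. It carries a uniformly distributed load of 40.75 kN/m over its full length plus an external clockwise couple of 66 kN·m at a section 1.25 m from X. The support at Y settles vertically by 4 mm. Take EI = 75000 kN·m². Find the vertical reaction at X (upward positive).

R_X = 125.9 kN

Take the reaction at Y as the redundant and release it; the primary structure is a cantilever fixed at X.
Primary-structure tip deflection at Y by superposition:
  UDL 40.75: wL⁴/(8EI) = 3184/EI
  clockwise couple 66 at a = 1.25: M₀a(2L − a)/(2EI) = 360.9/EI
  δ_0 = 3545/EI
Flexibility coefficient — unit upward force at Y: δ_{YY} = L³/(3EI) = 41.67/EI.
With EI = 75000 kN·m²: δ_0 = 0.04726 m and δ_{YY} = 0.000556 m/kN.
Compatibility — the beam at Y must follow the support down by 0.004 m: δ_0 − R_Y·δ_{YY} = 0.004, so R_Y = (0.04726 − 0.004)/0.000556 = 77.87 kN.
Vertical equilibrium: R_X = ΣP − R_Y = 203.8 − 77.87 = 125.9 kN.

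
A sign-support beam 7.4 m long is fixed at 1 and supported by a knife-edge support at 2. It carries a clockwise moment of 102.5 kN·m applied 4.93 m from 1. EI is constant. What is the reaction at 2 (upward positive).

R_2 = 18.46 kN

Remove the prop at 2; the released (primary) structure is a cantilever built in at 1.
Deflection at 2 on the released cantilever, summing each load's contribution:
  clockwise couple 102.5 at a = 4.93: M₀a(2L − a)/(2EI) = 2494/EI
Flexibility coefficient — unit upward force at 2: δ_{22} = L³/(3EI) = 135.1/EI.
The prop prevents deflection at 2: R_2 = δ_0/δ_{22} = 2494/135.1 = 18.46 kN.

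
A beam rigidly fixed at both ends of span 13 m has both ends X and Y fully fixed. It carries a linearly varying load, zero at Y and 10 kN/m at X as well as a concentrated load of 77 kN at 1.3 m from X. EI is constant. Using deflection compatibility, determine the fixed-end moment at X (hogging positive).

Release both end moments; the primary structure is a simply-supported span XY with redundants M_X and M_Y.
End rotations of the released simple span under the applied load (×1/EI):
  at X: triangular load, peak 10: w₀L³/(45EI) = 488.2/EI
  at Y: triangular load, peak 10: 7w₀L³/(360EI) = 427.2/EI
  at X: point load 77 at a = 1.3: Pab(L + b)/(6LEI) = 370.9/EI
  at Y: point load 77 at a = 1.3: Pab(L + a)/(6LEI) = 214.7/EI
  θ_X0 = 859.1/EI,  θ_Y0 = 641.9/EI
Flexibility coefficients: a unit moment at one end gives L/(3EI) there and L/(6EI) at the far end, so f₁₁ = f₂₂ = 4.333/EI and f₁₂ = f₂₁ = 2.167/EI.
Compatibility — zero rotation at each built-in end:
  4.333 M_X + 2.167 M_Y = 859.1
  2.167 M_X + 4.333 M_Y = 641.9
Solving the pair gives M_X = 165.6 kN·m and M_Y = 65.34 kN·m (hogging).

M_X = 165.6 kN·m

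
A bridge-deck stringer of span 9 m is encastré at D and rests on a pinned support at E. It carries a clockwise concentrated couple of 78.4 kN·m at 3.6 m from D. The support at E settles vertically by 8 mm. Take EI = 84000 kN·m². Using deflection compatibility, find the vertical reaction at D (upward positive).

R_D = -5.597 kN

Take the reaction at E as the redundant and release it; the primary structure is a cantilever fixed at D.
Downward deflection at the released point E due to the loads:
  clockwise couple 78.4 at a = 3.6: M₀a(2L − a)/(2EI) = 2032/EI
Tip deflection under a unit load at E: L³/(3EI) = 243/EI.
With EI = 84000 kN·m²: δ_0 = 0.024192 m and δ_{EE} = 0.002893 m/kN.
Compatibility — the beam at E must follow the support down by 0.008 m: δ_0 − R_E·δ_{EE} = 0.008, so R_E = (0.024192 − 0.008)/0.002893 = 5.597 kN.
Vertical equilibrium: R_D = ΣP − R_E = 0 − 5.597 = -5.597 kN.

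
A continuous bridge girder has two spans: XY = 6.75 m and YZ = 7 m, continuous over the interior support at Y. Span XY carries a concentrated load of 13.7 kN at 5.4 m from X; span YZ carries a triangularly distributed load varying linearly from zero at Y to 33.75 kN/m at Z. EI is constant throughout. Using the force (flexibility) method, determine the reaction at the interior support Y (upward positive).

R_Y = 66.53 kN

Release continuity at Y by inserting a hinge; the redundant is the internal moment M_Y. The primary structure is two simply-supported spans XY and YZ.
Discontinuity in slope at Y on the released structure — sum the simple-span end rotations:
  span XY: point load 13.7 at a = 5.4: Pab(L + a)/(6LEI) = 29.96/EI
  span YZ: triangular load, peak 33.75: 7w₀L³/(360EI) = 225.1/EI
  relative rotation θ_0 = (29.96 + 225.1)/EI = 255.1/EI
A unit hogging moment at Y produces rotation L₁/(3EI) + L₂/(3EI) = 4.583/EI.
Compatibility: M_Y·(L₁+L₂)/(3EI) = θ_0, giving M_Y = 55.65 kN·m (hogging).
Span XY, ΣM about X with M_Y applied at Y: R_Y^{XY}·6.75 = 73.98 + 55.65, so R_Y^{XY} = 19.2 kN and R_X = 13.7 − 19.2 = -5.504 kN.
Span YZ, ΣM about Z: R_Y^{YZ}·7 = 275.6 + 55.65, so R_Y^{YZ} = 47.32 kN and R_Z = 118.1 − 47.32 = 70.8 kN.
R_Y = 19.2 + 47.32 = 66.53 kN.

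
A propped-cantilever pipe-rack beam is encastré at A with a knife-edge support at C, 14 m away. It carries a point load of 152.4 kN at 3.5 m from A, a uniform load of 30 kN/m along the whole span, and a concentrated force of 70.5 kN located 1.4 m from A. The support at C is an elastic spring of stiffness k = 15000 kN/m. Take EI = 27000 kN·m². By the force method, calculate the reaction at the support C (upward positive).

Choose R_C as the redundant. The primary structure is the cantilever fixed at A.
Free-end deflection of the primary structure under the applied loading (downward +):
  point load 152.4 at a = 3.5: Pa²(3L − a)/(6EI) = 11979/EI
  UDL 30: wL⁴/(8EI) = 144060/EI
  point load 70.5 at a = 1.4: Pa²(3L − a)/(6EI) = 935/EI
  δ_0 = 156974/EI
Tip deflection under a unit load at C: L³/(3EI) = 914.7/EI.
With EI = 27000 kN·m²: δ_0 = 5.8139 m and δ_{CC} = 0.033877 m/kN.
Compatibility — the spring shortens by R_C/k under the reaction it provides: δ_0 − R_C·δ_{CC} = R_C/k. With 1/k = 0.000067 m/kN, R_C = δ_0 / (δ_{CC} + 1/k) = 5.8139 / (0.033877 + 0.000067) = 171.3 kN.

R_C = 171.3 kN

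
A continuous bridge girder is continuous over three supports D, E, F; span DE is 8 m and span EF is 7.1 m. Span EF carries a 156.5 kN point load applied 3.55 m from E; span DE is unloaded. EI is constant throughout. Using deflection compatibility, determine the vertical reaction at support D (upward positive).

Release continuity at E by inserting a hinge; the redundant is the internal moment M_E. The primary structure is two simply-supported spans DE and EF.
End slopes at the hinge E, treating each span as simply supported:
  span EF: point load 156.5 at a = 3.55: Pab(L + b)/(6LEI) = 493.1/EI
  relative rotation θ_0 = (0 + 493.1)/EI = 493.1/EI
A unit hogging moment at E produces rotation L₁/(3EI) + L₂/(3EI) = 5.033/EI.
Slope continuity at E: θ_0 = M_E·5.033/EI, so M_E = 493.1/5.033 = 97.96 kN·m (hogging).
Span DE, ΣM about D with M_E applied at E: R_E^{DE}·8 = 0 + 97.96, so R_E^{DE} = 12.25 kN and R_D = 0 − 12.25 = -12.25 kN.

R_D = -12.25 kN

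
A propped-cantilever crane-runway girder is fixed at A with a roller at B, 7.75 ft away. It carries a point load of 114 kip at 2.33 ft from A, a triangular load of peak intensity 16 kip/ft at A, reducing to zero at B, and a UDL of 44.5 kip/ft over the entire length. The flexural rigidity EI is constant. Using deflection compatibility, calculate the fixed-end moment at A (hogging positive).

M_A = 556 kip·ft

Remove the prop at B; the released (primary) structure is a cantilever built in at A.
Downward deflection at the released point B due to the loads:
  point load 114 at a = 2.33: Pa²(3L − a)/(6EI) = 2158/EI
  triangular load, peak 16 at the fixed end: w₀L⁴/(30EI) = 1924/EI
  UDL 44.5: wL⁴/(8EI) = 20067/EI
  δ_0 = 24149/EI
Flexibility coefficient — unit upward force at B: δ_{BB} = L³/(3EI) = 155.2/EI.
The prop prevents deflection at B: R_B = δ_0/δ_{BB} = 24149/155.2 = 155.6 kip.
Moment equilibrium about A: M_A = Σ(load moments about A) − R_B·L = 1762 − 155.6×7.75 = 556 kip·ft.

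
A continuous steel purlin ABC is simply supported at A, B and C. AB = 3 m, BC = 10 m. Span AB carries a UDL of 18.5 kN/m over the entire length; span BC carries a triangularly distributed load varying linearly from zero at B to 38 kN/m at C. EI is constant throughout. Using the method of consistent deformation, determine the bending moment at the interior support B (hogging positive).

Take M_B as the redundant. Released structure: two simple spans AB and BC with a hinge at B.
End slopes at the hinge B, treating each span as simply supported:
  span AB: UDL 18.5: wL³/(24EI) = 20.81/EI
  span BC: triangular load, peak 38: 7w₀L³/(360EI) = 738.9/EI
  relative rotation θ_0 = (20.81 + 738.9)/EI = 759.7/EI
A unit hogging moment at B produces rotation L₁/(3EI) + L₂/(3EI) = 4.333/EI.
Slope continuity at B: θ_0 = M_B·4.333/EI, so M_B = 759.7/4.333 = 175.3 kN·m (hogging).

M_B = 175.3 kN·m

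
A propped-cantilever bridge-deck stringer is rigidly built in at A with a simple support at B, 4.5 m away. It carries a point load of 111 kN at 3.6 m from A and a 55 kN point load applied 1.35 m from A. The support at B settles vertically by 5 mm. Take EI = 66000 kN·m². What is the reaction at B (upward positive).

R_B = 73.96 kN

Choose R_B as the redundant. The primary structure is the cantilever fixed at A.
Downward deflection at the released point B due to the loads:
  point load 111 at a = 3.6: Pa²(3L − a)/(6EI) = 2374/EI
  point load 55 at a = 1.35: Pa²(3L − a)/(6EI) = 203/EI
  δ_0 = 2577/EI
Tip deflection under a unit load at B: L³/(3EI) = 30.38/EI.
With EI = 66000 kN·m²: δ_0 = 0.039039 m and δ_{BB} = 0.00046 m/kN.
Compatibility — the beam at B must follow the support down by 0.005 m: δ_0 − R_B·δ_{BB} = 0.005, so R_B = (0.039039 − 0.005)/0.00046 = 73.96 kN.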